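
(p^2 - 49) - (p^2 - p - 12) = p - 37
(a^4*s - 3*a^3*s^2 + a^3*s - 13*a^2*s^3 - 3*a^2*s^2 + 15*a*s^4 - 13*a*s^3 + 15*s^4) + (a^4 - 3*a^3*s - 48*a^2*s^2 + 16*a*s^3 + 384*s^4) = a^4*s + a^4 - 3*a^3*s^2 - 2*a^3*s - 13*a^2*s^3 - 51*a^2*s^2 + 15*a*s^4 + 3*a*s^3 + 399*s^4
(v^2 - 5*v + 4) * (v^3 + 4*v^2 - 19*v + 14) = v^5 - v^4 - 35*v^3 + 125*v^2 - 146*v + 56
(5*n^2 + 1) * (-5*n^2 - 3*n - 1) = -25*n^4 - 15*n^3 - 10*n^2 - 3*n - 1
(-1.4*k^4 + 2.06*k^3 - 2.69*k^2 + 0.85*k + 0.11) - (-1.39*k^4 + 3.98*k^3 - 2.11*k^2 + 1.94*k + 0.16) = -0.01*k^4 - 1.92*k^3 - 0.58*k^2 - 1.09*k - 0.05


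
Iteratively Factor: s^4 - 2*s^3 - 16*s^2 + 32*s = (s)*(s^3 - 2*s^2 - 16*s + 32) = s*(s - 4)*(s^2 + 2*s - 8) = s*(s - 4)*(s - 2)*(s + 4)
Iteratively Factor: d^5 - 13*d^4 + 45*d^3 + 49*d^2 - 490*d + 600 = (d - 4)*(d^4 - 9*d^3 + 9*d^2 + 85*d - 150) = (d - 5)*(d - 4)*(d^3 - 4*d^2 - 11*d + 30) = (d - 5)^2*(d - 4)*(d^2 + d - 6) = (d - 5)^2*(d - 4)*(d - 2)*(d + 3)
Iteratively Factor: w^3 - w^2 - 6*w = (w + 2)*(w^2 - 3*w) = (w - 3)*(w + 2)*(w)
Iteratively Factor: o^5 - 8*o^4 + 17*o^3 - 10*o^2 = (o - 5)*(o^4 - 3*o^3 + 2*o^2) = (o - 5)*(o - 2)*(o^3 - o^2) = o*(o - 5)*(o - 2)*(o^2 - o) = o^2*(o - 5)*(o - 2)*(o - 1)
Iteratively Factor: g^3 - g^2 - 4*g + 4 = (g + 2)*(g^2 - 3*g + 2) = (g - 1)*(g + 2)*(g - 2)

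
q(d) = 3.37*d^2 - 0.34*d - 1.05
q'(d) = 6.74*d - 0.34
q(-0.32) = -0.60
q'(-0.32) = -2.50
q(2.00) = 11.75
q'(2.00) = 13.14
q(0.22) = -0.96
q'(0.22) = 1.14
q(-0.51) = -0.00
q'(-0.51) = -3.78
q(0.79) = 0.78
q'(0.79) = 4.98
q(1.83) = 9.61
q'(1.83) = 11.99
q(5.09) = 84.53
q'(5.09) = 33.97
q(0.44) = -0.55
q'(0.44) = 2.63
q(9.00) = 268.86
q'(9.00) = 60.32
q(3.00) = 28.26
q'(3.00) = 19.88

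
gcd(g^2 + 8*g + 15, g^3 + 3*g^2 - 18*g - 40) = g + 5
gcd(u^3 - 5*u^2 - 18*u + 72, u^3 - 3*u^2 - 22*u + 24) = u^2 - 2*u - 24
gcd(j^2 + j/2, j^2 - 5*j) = j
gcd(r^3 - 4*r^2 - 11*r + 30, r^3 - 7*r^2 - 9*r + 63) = r + 3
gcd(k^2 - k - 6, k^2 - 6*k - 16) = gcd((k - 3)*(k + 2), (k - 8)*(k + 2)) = k + 2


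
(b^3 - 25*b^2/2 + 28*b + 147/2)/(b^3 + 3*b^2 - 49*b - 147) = (2*b^2 - 11*b - 21)/(2*(b^2 + 10*b + 21))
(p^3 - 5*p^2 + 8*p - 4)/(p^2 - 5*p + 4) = (p^2 - 4*p + 4)/(p - 4)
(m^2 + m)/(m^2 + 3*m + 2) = m/(m + 2)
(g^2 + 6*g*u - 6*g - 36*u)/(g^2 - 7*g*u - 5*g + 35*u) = (g^2 + 6*g*u - 6*g - 36*u)/(g^2 - 7*g*u - 5*g + 35*u)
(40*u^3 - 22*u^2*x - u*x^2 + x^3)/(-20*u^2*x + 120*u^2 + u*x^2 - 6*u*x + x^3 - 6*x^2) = (-2*u + x)/(x - 6)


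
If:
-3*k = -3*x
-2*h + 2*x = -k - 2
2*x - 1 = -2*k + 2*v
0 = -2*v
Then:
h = 11/8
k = 1/4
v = 0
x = 1/4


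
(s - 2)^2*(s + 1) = s^3 - 3*s^2 + 4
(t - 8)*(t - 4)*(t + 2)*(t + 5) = t^4 - 5*t^3 - 42*t^2 + 104*t + 320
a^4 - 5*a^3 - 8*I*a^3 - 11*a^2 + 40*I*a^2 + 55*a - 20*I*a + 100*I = (a - 5)*(a - 5*I)*(a - 4*I)*(a + I)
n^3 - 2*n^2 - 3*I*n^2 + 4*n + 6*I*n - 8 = (n - 2)*(n - 4*I)*(n + I)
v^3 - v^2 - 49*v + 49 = (v - 7)*(v - 1)*(v + 7)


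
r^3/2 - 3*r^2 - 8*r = r*(r/2 + 1)*(r - 8)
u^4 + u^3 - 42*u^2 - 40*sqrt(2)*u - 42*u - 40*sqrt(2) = (u + 1)*(u - 5*sqrt(2))*(u + sqrt(2))*(u + 4*sqrt(2))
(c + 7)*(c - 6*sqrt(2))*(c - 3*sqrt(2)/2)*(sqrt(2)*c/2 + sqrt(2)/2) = sqrt(2)*c^4/2 - 15*c^3/2 + 4*sqrt(2)*c^3 - 60*c^2 + 25*sqrt(2)*c^2/2 - 105*c/2 + 72*sqrt(2)*c + 63*sqrt(2)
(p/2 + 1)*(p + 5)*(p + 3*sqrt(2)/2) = p^3/2 + 3*sqrt(2)*p^2/4 + 7*p^2/2 + 5*p + 21*sqrt(2)*p/4 + 15*sqrt(2)/2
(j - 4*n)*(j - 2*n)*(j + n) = j^3 - 5*j^2*n + 2*j*n^2 + 8*n^3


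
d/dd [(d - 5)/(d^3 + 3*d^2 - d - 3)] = (d^3 + 3*d^2 - d - (d - 5)*(3*d^2 + 6*d - 1) - 3)/(d^3 + 3*d^2 - d - 3)^2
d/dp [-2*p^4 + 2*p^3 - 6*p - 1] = -8*p^3 + 6*p^2 - 6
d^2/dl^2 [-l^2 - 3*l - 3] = -2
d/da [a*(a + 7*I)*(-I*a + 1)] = -3*I*a^2 + 16*a + 7*I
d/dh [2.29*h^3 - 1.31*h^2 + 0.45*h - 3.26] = 6.87*h^2 - 2.62*h + 0.45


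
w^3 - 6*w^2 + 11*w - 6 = (w - 3)*(w - 2)*(w - 1)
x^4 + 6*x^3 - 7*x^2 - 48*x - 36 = (x - 3)*(x + 1)*(x + 2)*(x + 6)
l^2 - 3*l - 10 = (l - 5)*(l + 2)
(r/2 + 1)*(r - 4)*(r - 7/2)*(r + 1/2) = r^4/2 - 5*r^3/2 - 15*r^2/8 + 55*r/4 + 7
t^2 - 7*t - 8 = (t - 8)*(t + 1)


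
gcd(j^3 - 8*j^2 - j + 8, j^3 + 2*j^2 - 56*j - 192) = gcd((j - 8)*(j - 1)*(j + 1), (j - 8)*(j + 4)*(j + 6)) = j - 8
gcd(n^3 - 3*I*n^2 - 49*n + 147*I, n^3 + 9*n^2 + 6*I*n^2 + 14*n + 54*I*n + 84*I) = n + 7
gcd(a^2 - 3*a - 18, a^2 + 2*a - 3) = a + 3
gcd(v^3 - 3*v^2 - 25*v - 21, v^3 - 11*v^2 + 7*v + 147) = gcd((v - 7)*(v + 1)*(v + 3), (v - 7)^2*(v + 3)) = v^2 - 4*v - 21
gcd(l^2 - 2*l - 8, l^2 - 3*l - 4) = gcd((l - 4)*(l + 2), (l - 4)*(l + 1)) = l - 4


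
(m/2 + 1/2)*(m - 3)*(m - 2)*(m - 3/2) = m^4/2 - 11*m^3/4 + 7*m^2/2 + 9*m/4 - 9/2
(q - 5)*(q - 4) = q^2 - 9*q + 20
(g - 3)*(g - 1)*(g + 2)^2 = g^4 - 9*g^2 - 4*g + 12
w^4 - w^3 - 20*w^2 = w^2*(w - 5)*(w + 4)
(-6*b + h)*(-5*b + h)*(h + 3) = 30*b^2*h + 90*b^2 - 11*b*h^2 - 33*b*h + h^3 + 3*h^2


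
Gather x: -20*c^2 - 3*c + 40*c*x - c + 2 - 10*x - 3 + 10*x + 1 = -20*c^2 + 40*c*x - 4*c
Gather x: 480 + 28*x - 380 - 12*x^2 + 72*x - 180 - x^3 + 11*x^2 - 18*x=-x^3 - x^2 + 82*x - 80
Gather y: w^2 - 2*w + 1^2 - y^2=w^2 - 2*w - y^2 + 1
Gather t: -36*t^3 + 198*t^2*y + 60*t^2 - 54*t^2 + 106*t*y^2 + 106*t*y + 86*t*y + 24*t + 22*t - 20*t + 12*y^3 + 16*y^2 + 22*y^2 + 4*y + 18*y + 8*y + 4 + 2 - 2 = -36*t^3 + t^2*(198*y + 6) + t*(106*y^2 + 192*y + 26) + 12*y^3 + 38*y^2 + 30*y + 4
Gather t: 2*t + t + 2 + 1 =3*t + 3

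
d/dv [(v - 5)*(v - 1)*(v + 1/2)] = 3*v^2 - 11*v + 2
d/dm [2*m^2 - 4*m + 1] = 4*m - 4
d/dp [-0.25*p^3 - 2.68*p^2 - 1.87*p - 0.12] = -0.75*p^2 - 5.36*p - 1.87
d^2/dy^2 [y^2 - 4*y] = 2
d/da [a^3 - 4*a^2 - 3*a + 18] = 3*a^2 - 8*a - 3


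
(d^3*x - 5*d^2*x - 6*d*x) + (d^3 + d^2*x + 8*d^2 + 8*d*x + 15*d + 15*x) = d^3*x + d^3 - 4*d^2*x + 8*d^2 + 2*d*x + 15*d + 15*x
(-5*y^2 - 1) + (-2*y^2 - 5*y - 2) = -7*y^2 - 5*y - 3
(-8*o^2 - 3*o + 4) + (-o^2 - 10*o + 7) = -9*o^2 - 13*o + 11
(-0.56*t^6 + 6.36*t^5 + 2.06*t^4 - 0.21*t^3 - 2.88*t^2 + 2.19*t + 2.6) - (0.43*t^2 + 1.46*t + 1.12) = -0.56*t^6 + 6.36*t^5 + 2.06*t^4 - 0.21*t^3 - 3.31*t^2 + 0.73*t + 1.48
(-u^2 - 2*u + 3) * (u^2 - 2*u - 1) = -u^4 + 8*u^2 - 4*u - 3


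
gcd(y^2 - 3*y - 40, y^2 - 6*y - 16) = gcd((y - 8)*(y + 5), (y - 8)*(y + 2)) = y - 8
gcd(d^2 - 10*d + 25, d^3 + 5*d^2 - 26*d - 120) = d - 5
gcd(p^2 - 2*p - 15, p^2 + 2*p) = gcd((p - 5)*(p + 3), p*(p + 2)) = 1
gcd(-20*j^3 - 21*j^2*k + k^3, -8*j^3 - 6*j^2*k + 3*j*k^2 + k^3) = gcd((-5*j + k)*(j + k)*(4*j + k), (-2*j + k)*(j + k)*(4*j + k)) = 4*j^2 + 5*j*k + k^2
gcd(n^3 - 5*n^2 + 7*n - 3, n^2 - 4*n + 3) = n^2 - 4*n + 3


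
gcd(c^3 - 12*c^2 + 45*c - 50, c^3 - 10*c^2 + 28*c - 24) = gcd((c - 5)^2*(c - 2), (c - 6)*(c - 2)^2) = c - 2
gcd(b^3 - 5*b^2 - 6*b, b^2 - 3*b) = b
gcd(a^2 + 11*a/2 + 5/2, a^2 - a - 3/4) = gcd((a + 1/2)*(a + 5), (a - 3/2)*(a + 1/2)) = a + 1/2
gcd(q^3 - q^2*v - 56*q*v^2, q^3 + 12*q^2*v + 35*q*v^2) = q^2 + 7*q*v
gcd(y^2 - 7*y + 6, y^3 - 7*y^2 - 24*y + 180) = y - 6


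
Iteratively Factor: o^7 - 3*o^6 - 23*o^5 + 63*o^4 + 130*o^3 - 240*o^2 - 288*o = (o)*(o^6 - 3*o^5 - 23*o^4 + 63*o^3 + 130*o^2 - 240*o - 288) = o*(o + 4)*(o^5 - 7*o^4 + 5*o^3 + 43*o^2 - 42*o - 72) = o*(o + 1)*(o + 4)*(o^4 - 8*o^3 + 13*o^2 + 30*o - 72) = o*(o - 3)*(o + 1)*(o + 4)*(o^3 - 5*o^2 - 2*o + 24) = o*(o - 3)*(o + 1)*(o + 2)*(o + 4)*(o^2 - 7*o + 12) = o*(o - 4)*(o - 3)*(o + 1)*(o + 2)*(o + 4)*(o - 3)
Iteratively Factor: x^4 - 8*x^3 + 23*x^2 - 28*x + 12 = (x - 1)*(x^3 - 7*x^2 + 16*x - 12) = (x - 2)*(x - 1)*(x^2 - 5*x + 6) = (x - 2)^2*(x - 1)*(x - 3)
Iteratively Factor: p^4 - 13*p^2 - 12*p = (p - 4)*(p^3 + 4*p^2 + 3*p) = (p - 4)*(p + 1)*(p^2 + 3*p) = p*(p - 4)*(p + 1)*(p + 3)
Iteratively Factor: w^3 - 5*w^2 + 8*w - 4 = (w - 2)*(w^2 - 3*w + 2) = (w - 2)*(w - 1)*(w - 2)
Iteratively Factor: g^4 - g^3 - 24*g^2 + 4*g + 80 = (g + 4)*(g^3 - 5*g^2 - 4*g + 20) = (g - 2)*(g + 4)*(g^2 - 3*g - 10) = (g - 2)*(g + 2)*(g + 4)*(g - 5)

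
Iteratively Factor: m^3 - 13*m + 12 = (m - 1)*(m^2 + m - 12) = (m - 3)*(m - 1)*(m + 4)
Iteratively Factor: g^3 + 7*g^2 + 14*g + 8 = (g + 4)*(g^2 + 3*g + 2) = (g + 1)*(g + 4)*(g + 2)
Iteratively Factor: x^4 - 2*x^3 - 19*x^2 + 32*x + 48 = (x + 1)*(x^3 - 3*x^2 - 16*x + 48) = (x - 3)*(x + 1)*(x^2 - 16) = (x - 4)*(x - 3)*(x + 1)*(x + 4)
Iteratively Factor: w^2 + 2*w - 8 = (w + 4)*(w - 2)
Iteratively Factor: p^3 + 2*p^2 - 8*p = (p)*(p^2 + 2*p - 8) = p*(p - 2)*(p + 4)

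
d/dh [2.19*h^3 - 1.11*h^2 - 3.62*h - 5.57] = 6.57*h^2 - 2.22*h - 3.62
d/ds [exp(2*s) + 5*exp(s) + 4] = (2*exp(s) + 5)*exp(s)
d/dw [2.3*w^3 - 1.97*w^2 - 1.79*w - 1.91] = 6.9*w^2 - 3.94*w - 1.79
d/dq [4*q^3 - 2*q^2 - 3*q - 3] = 12*q^2 - 4*q - 3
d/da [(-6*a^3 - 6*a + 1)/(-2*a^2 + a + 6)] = (12*a^4 - 12*a^3 - 120*a^2 + 4*a - 37)/(4*a^4 - 4*a^3 - 23*a^2 + 12*a + 36)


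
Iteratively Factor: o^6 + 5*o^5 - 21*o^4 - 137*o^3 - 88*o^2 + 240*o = (o - 5)*(o^5 + 10*o^4 + 29*o^3 + 8*o^2 - 48*o) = (o - 5)*(o + 4)*(o^4 + 6*o^3 + 5*o^2 - 12*o) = (o - 5)*(o + 4)^2*(o^3 + 2*o^2 - 3*o) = (o - 5)*(o + 3)*(o + 4)^2*(o^2 - o) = (o - 5)*(o - 1)*(o + 3)*(o + 4)^2*(o)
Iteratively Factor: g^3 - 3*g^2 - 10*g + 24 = (g - 4)*(g^2 + g - 6) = (g - 4)*(g - 2)*(g + 3)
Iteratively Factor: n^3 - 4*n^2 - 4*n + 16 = (n - 2)*(n^2 - 2*n - 8) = (n - 4)*(n - 2)*(n + 2)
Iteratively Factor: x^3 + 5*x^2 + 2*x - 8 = (x - 1)*(x^2 + 6*x + 8) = (x - 1)*(x + 4)*(x + 2)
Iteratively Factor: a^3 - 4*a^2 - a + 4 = (a - 4)*(a^2 - 1) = (a - 4)*(a - 1)*(a + 1)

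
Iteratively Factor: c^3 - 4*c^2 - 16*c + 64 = (c + 4)*(c^2 - 8*c + 16) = (c - 4)*(c + 4)*(c - 4)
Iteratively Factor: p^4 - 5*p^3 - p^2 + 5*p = (p + 1)*(p^3 - 6*p^2 + 5*p) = (p - 5)*(p + 1)*(p^2 - p) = p*(p - 5)*(p + 1)*(p - 1)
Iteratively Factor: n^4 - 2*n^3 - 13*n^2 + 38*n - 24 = (n - 3)*(n^3 + n^2 - 10*n + 8) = (n - 3)*(n - 1)*(n^2 + 2*n - 8) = (n - 3)*(n - 1)*(n + 4)*(n - 2)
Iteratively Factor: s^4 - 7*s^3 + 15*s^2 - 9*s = (s - 1)*(s^3 - 6*s^2 + 9*s) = s*(s - 1)*(s^2 - 6*s + 9) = s*(s - 3)*(s - 1)*(s - 3)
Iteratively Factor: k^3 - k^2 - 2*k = (k + 1)*(k^2 - 2*k) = k*(k + 1)*(k - 2)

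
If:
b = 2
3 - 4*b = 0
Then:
No Solution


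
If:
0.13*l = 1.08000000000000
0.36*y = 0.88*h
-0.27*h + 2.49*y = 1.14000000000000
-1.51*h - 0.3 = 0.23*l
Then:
No Solution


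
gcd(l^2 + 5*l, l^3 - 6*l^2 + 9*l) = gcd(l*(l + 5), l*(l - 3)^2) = l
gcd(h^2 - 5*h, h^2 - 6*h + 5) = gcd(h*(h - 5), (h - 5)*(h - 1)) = h - 5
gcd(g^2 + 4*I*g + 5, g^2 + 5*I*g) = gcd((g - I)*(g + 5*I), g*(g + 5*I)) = g + 5*I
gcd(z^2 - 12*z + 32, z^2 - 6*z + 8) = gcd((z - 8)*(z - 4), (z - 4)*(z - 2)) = z - 4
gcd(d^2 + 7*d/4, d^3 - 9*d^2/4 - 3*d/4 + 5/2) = 1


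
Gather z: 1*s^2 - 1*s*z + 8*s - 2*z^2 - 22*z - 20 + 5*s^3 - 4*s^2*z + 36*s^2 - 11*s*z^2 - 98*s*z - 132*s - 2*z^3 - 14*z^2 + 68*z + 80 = 5*s^3 + 37*s^2 - 124*s - 2*z^3 + z^2*(-11*s - 16) + z*(-4*s^2 - 99*s + 46) + 60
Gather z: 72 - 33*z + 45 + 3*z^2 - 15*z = 3*z^2 - 48*z + 117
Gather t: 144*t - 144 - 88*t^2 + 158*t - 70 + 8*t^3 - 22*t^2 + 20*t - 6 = 8*t^3 - 110*t^2 + 322*t - 220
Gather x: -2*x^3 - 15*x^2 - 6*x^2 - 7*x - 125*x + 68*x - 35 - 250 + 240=-2*x^3 - 21*x^2 - 64*x - 45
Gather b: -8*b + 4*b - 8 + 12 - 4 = -4*b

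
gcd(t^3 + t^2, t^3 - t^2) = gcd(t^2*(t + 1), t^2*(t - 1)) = t^2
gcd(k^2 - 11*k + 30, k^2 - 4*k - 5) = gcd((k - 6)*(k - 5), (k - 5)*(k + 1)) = k - 5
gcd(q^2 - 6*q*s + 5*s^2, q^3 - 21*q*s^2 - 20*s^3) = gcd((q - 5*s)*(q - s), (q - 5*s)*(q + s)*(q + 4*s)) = q - 5*s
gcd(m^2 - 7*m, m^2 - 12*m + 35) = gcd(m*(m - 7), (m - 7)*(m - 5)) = m - 7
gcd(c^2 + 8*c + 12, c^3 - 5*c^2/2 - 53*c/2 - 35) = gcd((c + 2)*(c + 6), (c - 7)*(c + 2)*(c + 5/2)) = c + 2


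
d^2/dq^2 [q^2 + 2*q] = 2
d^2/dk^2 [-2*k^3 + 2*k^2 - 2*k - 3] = 4 - 12*k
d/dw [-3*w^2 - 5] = -6*w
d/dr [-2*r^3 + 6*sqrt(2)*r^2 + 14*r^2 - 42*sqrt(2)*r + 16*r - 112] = -6*r^2 + 12*sqrt(2)*r + 28*r - 42*sqrt(2) + 16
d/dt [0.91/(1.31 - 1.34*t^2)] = 2.4388*t/(1.34*t^2 - 1.31)^2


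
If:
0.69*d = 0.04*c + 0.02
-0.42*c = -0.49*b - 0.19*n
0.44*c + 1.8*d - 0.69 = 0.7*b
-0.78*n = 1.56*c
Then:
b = -1.74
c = -1.07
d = -0.03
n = 2.13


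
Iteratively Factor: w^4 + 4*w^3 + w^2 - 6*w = (w)*(w^3 + 4*w^2 + w - 6) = w*(w + 3)*(w^2 + w - 2) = w*(w - 1)*(w + 3)*(w + 2)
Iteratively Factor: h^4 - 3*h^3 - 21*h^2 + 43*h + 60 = (h + 1)*(h^3 - 4*h^2 - 17*h + 60) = (h + 1)*(h + 4)*(h^2 - 8*h + 15) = (h - 5)*(h + 1)*(h + 4)*(h - 3)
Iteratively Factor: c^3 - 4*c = (c - 2)*(c^2 + 2*c) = (c - 2)*(c + 2)*(c)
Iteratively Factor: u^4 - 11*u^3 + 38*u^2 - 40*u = (u)*(u^3 - 11*u^2 + 38*u - 40) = u*(u - 5)*(u^2 - 6*u + 8) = u*(u - 5)*(u - 4)*(u - 2)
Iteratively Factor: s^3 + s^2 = (s)*(s^2 + s) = s*(s + 1)*(s)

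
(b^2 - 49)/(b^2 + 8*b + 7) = (b - 7)/(b + 1)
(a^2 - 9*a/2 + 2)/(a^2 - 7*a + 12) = (a - 1/2)/(a - 3)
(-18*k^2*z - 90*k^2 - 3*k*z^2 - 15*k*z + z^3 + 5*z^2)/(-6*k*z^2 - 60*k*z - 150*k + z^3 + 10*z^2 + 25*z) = (3*k + z)/(z + 5)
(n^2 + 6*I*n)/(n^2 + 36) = n/(n - 6*I)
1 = 1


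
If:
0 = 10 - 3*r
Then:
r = 10/3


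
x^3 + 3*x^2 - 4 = (x - 1)*(x + 2)^2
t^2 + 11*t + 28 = (t + 4)*(t + 7)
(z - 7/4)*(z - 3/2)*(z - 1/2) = z^3 - 15*z^2/4 + 17*z/4 - 21/16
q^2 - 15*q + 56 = (q - 8)*(q - 7)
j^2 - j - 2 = (j - 2)*(j + 1)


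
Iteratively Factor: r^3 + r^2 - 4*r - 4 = (r - 2)*(r^2 + 3*r + 2) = (r - 2)*(r + 1)*(r + 2)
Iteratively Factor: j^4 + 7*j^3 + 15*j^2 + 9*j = (j)*(j^3 + 7*j^2 + 15*j + 9) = j*(j + 3)*(j^2 + 4*j + 3) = j*(j + 3)^2*(j + 1)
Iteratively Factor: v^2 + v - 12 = (v + 4)*(v - 3)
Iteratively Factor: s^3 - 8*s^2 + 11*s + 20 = (s + 1)*(s^2 - 9*s + 20) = (s - 4)*(s + 1)*(s - 5)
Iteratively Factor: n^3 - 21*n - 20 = (n + 4)*(n^2 - 4*n - 5) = (n - 5)*(n + 4)*(n + 1)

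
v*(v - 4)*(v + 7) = v^3 + 3*v^2 - 28*v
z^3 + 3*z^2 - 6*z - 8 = (z - 2)*(z + 1)*(z + 4)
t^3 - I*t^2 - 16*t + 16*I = (t - 4)*(t + 4)*(t - I)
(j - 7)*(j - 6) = j^2 - 13*j + 42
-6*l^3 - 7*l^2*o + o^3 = (-3*l + o)*(l + o)*(2*l + o)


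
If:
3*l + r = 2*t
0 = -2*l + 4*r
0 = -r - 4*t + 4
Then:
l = 8/15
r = 4/15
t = 14/15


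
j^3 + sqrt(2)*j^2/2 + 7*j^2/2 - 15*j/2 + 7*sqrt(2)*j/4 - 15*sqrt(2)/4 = (j - 3/2)*(j + 5)*(j + sqrt(2)/2)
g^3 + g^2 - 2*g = g*(g - 1)*(g + 2)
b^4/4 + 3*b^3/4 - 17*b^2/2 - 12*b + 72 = (b/4 + 1)*(b - 4)*(b - 3)*(b + 6)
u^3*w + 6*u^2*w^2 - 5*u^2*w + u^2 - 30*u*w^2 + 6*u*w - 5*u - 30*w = (u - 5)*(u + 6*w)*(u*w + 1)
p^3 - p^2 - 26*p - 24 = (p - 6)*(p + 1)*(p + 4)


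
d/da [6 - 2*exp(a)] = -2*exp(a)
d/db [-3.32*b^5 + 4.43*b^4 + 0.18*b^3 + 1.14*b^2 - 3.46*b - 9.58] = -16.6*b^4 + 17.72*b^3 + 0.54*b^2 + 2.28*b - 3.46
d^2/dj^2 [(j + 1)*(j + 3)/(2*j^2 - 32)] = (4*j^3 + 57*j^2 + 192*j + 304)/(j^6 - 48*j^4 + 768*j^2 - 4096)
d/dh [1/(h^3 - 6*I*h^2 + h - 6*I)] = (-3*h^2 + 12*I*h - 1)/(h^3 - 6*I*h^2 + h - 6*I)^2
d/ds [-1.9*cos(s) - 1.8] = 1.9*sin(s)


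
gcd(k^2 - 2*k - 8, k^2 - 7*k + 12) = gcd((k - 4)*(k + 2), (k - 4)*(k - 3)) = k - 4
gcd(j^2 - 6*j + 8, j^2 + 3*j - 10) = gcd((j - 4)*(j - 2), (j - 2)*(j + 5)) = j - 2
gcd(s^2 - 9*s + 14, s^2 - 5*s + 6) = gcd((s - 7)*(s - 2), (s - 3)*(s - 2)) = s - 2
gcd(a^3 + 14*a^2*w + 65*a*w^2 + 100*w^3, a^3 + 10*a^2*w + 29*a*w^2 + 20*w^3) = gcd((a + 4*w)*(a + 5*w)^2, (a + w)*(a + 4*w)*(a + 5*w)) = a^2 + 9*a*w + 20*w^2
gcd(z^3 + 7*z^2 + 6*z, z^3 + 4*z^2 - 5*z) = z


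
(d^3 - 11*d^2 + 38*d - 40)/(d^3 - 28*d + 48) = (d - 5)/(d + 6)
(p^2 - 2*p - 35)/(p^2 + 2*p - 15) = (p - 7)/(p - 3)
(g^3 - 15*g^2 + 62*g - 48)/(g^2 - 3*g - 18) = (g^2 - 9*g + 8)/(g + 3)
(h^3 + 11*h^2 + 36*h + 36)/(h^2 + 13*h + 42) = (h^2 + 5*h + 6)/(h + 7)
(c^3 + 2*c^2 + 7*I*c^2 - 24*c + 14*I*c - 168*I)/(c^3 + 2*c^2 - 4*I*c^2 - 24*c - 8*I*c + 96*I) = (c + 7*I)/(c - 4*I)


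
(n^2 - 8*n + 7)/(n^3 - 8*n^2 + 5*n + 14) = (n - 1)/(n^2 - n - 2)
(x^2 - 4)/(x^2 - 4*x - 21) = (4 - x^2)/(-x^2 + 4*x + 21)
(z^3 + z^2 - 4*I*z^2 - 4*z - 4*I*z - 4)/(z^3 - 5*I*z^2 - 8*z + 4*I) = (z + 1)/(z - I)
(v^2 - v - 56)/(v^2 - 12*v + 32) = (v + 7)/(v - 4)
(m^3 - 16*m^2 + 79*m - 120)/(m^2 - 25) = (m^2 - 11*m + 24)/(m + 5)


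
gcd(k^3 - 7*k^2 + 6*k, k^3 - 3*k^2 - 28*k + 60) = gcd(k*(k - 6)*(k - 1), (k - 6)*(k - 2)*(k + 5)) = k - 6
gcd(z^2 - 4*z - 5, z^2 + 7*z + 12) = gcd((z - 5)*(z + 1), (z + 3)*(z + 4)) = 1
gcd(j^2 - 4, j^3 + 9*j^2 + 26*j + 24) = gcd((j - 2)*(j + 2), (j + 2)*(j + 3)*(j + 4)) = j + 2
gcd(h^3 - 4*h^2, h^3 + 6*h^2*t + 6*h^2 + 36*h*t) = h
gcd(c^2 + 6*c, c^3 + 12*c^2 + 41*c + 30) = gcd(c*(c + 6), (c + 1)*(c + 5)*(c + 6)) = c + 6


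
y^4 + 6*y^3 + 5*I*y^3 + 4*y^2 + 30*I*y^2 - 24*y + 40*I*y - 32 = (y + 2)*(y + 4)*(y + I)*(y + 4*I)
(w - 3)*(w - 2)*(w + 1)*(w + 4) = w^4 - 15*w^2 + 10*w + 24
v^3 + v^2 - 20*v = v*(v - 4)*(v + 5)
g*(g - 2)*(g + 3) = g^3 + g^2 - 6*g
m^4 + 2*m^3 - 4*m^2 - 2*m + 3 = (m - 1)^2*(m + 1)*(m + 3)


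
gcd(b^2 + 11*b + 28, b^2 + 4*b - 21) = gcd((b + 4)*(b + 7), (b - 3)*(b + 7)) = b + 7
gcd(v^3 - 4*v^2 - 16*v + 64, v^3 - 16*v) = v^2 - 16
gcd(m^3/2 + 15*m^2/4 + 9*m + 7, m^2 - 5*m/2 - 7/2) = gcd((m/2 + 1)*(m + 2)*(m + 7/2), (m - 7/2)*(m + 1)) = 1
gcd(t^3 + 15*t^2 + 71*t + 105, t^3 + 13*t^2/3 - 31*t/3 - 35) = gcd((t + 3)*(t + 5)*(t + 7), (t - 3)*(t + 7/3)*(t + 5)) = t + 5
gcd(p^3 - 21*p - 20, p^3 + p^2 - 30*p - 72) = p + 4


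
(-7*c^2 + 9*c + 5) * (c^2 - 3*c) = -7*c^4 + 30*c^3 - 22*c^2 - 15*c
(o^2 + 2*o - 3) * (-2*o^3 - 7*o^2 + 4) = -2*o^5 - 11*o^4 - 8*o^3 + 25*o^2 + 8*o - 12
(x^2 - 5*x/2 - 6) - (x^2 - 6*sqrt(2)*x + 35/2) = -5*x/2 + 6*sqrt(2)*x - 47/2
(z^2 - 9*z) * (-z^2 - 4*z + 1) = -z^4 + 5*z^3 + 37*z^2 - 9*z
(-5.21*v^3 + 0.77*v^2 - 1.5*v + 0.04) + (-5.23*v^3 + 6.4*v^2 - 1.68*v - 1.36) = -10.44*v^3 + 7.17*v^2 - 3.18*v - 1.32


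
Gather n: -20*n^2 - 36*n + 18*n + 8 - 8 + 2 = -20*n^2 - 18*n + 2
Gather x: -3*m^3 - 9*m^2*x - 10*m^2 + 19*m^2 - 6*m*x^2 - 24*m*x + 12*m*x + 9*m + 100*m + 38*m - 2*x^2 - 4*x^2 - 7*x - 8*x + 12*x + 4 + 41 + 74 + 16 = -3*m^3 + 9*m^2 + 147*m + x^2*(-6*m - 6) + x*(-9*m^2 - 12*m - 3) + 135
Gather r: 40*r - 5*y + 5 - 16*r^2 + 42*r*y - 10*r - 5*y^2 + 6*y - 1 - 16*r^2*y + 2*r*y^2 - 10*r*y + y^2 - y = r^2*(-16*y - 16) + r*(2*y^2 + 32*y + 30) - 4*y^2 + 4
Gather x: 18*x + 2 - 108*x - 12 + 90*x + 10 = 0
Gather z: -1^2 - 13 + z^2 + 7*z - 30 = z^2 + 7*z - 44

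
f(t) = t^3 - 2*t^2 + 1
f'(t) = 3*t^2 - 4*t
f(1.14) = -0.12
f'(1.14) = -0.66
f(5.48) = 105.51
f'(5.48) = 68.17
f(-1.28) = -4.37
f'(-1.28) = 10.04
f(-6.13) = -304.50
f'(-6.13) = 137.25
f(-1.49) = -6.75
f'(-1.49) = 12.62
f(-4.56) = -135.41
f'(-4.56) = 80.62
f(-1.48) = -6.62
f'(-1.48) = 12.49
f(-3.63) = -73.19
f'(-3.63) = 54.05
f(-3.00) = -44.00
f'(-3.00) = 39.00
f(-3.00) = -44.00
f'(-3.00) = 39.00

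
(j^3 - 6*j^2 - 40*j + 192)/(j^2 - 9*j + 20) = (j^2 - 2*j - 48)/(j - 5)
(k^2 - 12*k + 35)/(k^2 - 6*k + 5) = (k - 7)/(k - 1)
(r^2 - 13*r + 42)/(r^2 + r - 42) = (r - 7)/(r + 7)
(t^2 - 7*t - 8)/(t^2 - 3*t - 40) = (t + 1)/(t + 5)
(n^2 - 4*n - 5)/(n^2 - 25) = (n + 1)/(n + 5)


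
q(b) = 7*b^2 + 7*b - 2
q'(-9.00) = -119.00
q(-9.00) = 502.00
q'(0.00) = 7.00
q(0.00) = -2.00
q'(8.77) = 129.78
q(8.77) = 597.78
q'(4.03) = 63.42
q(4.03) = 139.90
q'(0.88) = 19.32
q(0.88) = 9.58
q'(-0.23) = 3.78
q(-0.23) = -3.24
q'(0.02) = 7.28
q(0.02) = -1.86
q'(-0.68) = -2.52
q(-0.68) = -3.52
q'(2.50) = 42.00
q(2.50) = 59.25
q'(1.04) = 21.56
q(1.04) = 12.85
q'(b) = 14*b + 7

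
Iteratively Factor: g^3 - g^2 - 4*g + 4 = (g + 2)*(g^2 - 3*g + 2) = (g - 2)*(g + 2)*(g - 1)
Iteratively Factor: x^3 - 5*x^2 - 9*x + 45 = (x - 5)*(x^2 - 9) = (x - 5)*(x + 3)*(x - 3)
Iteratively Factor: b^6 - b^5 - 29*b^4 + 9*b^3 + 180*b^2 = (b + 3)*(b^5 - 4*b^4 - 17*b^3 + 60*b^2) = b*(b + 3)*(b^4 - 4*b^3 - 17*b^2 + 60*b) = b^2*(b + 3)*(b^3 - 4*b^2 - 17*b + 60) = b^2*(b - 5)*(b + 3)*(b^2 + b - 12) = b^2*(b - 5)*(b + 3)*(b + 4)*(b - 3)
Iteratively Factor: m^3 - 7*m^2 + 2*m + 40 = (m + 2)*(m^2 - 9*m + 20) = (m - 5)*(m + 2)*(m - 4)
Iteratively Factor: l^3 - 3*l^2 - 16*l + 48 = (l - 3)*(l^2 - 16) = (l - 3)*(l + 4)*(l - 4)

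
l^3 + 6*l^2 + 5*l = l*(l + 1)*(l + 5)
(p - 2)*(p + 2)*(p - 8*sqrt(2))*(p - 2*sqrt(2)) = p^4 - 10*sqrt(2)*p^3 + 28*p^2 + 40*sqrt(2)*p - 128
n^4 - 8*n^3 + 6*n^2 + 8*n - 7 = (n - 7)*(n - 1)^2*(n + 1)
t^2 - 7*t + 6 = (t - 6)*(t - 1)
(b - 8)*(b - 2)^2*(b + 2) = b^4 - 10*b^3 + 12*b^2 + 40*b - 64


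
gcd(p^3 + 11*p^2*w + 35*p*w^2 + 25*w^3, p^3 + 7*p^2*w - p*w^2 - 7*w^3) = p + w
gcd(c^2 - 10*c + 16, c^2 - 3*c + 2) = c - 2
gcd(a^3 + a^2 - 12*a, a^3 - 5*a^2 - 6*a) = a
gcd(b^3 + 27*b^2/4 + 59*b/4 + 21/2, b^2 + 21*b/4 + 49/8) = b + 7/4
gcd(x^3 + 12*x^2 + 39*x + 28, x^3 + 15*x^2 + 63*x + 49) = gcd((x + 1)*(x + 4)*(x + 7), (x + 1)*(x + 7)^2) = x^2 + 8*x + 7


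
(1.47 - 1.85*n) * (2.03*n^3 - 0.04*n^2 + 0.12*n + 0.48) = -3.7555*n^4 + 3.0581*n^3 - 0.2808*n^2 - 0.7116*n + 0.7056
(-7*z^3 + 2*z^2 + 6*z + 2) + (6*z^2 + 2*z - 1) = -7*z^3 + 8*z^2 + 8*z + 1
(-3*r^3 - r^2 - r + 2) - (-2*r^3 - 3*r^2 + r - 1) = -r^3 + 2*r^2 - 2*r + 3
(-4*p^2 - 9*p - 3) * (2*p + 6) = -8*p^3 - 42*p^2 - 60*p - 18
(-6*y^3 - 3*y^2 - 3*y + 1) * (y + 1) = -6*y^4 - 9*y^3 - 6*y^2 - 2*y + 1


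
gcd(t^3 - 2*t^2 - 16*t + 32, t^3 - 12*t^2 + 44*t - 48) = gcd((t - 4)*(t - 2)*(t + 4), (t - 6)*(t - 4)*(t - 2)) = t^2 - 6*t + 8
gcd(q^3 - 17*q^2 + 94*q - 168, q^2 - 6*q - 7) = q - 7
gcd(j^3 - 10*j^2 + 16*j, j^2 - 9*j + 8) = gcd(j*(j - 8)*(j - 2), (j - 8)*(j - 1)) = j - 8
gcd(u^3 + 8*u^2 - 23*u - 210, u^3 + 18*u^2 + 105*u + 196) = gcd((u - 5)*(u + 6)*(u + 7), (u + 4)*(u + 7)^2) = u + 7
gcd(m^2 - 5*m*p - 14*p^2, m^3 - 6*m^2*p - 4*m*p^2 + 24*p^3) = m + 2*p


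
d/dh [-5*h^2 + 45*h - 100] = 45 - 10*h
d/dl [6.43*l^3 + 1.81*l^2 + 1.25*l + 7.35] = 19.29*l^2 + 3.62*l + 1.25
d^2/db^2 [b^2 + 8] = 2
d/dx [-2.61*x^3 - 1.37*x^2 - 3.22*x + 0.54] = -7.83*x^2 - 2.74*x - 3.22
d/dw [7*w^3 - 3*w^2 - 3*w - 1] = 21*w^2 - 6*w - 3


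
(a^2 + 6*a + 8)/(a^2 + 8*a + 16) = (a + 2)/(a + 4)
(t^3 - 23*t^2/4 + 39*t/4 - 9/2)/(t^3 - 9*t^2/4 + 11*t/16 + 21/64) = 16*(t^2 - 5*t + 6)/(16*t^2 - 24*t - 7)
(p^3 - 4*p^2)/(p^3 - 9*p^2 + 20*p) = p/(p - 5)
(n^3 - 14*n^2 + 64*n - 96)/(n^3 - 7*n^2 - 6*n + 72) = (n - 4)/(n + 3)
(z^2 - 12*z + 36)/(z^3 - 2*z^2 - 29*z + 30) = (z - 6)/(z^2 + 4*z - 5)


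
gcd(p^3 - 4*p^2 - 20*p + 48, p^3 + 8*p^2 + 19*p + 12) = p + 4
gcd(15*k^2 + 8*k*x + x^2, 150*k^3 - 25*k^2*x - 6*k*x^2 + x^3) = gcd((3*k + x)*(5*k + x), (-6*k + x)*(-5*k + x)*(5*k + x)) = 5*k + x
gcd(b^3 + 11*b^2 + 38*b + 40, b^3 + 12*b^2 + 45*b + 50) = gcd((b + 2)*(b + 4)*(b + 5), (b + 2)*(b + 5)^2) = b^2 + 7*b + 10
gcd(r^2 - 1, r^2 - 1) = r^2 - 1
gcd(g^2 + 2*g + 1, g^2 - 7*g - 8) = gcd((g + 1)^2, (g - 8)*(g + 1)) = g + 1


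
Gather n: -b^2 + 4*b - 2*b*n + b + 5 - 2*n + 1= -b^2 + 5*b + n*(-2*b - 2) + 6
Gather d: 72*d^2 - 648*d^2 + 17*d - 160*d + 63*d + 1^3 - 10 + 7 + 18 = -576*d^2 - 80*d + 16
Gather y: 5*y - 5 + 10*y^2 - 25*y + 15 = 10*y^2 - 20*y + 10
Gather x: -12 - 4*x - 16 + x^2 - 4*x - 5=x^2 - 8*x - 33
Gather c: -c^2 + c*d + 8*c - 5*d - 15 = -c^2 + c*(d + 8) - 5*d - 15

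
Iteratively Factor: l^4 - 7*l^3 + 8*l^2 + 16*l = (l + 1)*(l^3 - 8*l^2 + 16*l) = (l - 4)*(l + 1)*(l^2 - 4*l) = l*(l - 4)*(l + 1)*(l - 4)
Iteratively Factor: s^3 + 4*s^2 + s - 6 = (s + 2)*(s^2 + 2*s - 3) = (s - 1)*(s + 2)*(s + 3)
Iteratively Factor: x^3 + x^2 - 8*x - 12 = (x + 2)*(x^2 - x - 6) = (x - 3)*(x + 2)*(x + 2)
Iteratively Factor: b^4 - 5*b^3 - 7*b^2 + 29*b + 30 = (b + 2)*(b^3 - 7*b^2 + 7*b + 15) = (b - 5)*(b + 2)*(b^2 - 2*b - 3) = (b - 5)*(b + 1)*(b + 2)*(b - 3)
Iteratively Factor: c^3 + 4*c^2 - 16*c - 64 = (c + 4)*(c^2 - 16) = (c - 4)*(c + 4)*(c + 4)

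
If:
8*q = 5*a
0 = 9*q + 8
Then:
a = -64/45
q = -8/9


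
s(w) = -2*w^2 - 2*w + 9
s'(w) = -4*w - 2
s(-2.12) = 4.25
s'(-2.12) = 6.48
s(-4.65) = -24.94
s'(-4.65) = 16.60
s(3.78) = -27.14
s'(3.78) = -17.12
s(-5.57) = -41.91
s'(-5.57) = 20.28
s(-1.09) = 8.80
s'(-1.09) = 2.36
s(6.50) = -88.50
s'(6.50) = -28.00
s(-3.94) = -14.17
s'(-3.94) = 13.76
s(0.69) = 6.67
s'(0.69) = -4.76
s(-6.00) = -51.00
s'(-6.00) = 22.00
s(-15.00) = -411.00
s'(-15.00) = 58.00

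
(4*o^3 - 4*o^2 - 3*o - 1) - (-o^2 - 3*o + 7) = 4*o^3 - 3*o^2 - 8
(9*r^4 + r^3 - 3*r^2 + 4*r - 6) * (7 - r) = -9*r^5 + 62*r^4 + 10*r^3 - 25*r^2 + 34*r - 42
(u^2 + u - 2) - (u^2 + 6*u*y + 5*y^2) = -6*u*y + u - 5*y^2 - 2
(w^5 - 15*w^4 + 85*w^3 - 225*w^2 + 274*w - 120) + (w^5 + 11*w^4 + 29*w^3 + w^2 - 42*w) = 2*w^5 - 4*w^4 + 114*w^3 - 224*w^2 + 232*w - 120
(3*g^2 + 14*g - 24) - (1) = 3*g^2 + 14*g - 25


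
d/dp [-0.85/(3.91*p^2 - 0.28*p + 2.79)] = (6.647*p - 0.238)/(3.91*p^2 - 0.28*p + 2.79)^2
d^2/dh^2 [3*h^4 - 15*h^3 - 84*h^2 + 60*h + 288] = 36*h^2 - 90*h - 168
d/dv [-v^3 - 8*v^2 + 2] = v*(-3*v - 16)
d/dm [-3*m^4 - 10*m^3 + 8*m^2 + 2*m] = -12*m^3 - 30*m^2 + 16*m + 2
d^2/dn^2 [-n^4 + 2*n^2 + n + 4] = 4 - 12*n^2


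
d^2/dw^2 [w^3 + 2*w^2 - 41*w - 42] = 6*w + 4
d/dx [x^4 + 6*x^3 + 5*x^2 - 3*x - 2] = 4*x^3 + 18*x^2 + 10*x - 3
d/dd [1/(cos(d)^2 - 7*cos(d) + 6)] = (2*cos(d) - 7)*sin(d)/(cos(d)^2 - 7*cos(d) + 6)^2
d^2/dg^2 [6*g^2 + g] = 12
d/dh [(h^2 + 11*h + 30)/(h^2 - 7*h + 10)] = 2*(-9*h^2 - 20*h + 160)/(h^4 - 14*h^3 + 69*h^2 - 140*h + 100)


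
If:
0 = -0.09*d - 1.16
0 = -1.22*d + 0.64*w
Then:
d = -12.89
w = -24.57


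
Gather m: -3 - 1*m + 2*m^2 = 2*m^2 - m - 3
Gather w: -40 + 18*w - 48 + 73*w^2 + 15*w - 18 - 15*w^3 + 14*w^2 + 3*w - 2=-15*w^3 + 87*w^2 + 36*w - 108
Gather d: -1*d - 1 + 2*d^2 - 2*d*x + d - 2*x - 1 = 2*d^2 - 2*d*x - 2*x - 2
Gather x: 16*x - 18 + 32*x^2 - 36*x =32*x^2 - 20*x - 18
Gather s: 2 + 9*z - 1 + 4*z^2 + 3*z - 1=4*z^2 + 12*z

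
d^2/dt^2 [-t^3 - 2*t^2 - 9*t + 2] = -6*t - 4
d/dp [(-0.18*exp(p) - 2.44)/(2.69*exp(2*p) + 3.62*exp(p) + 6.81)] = (0.4842*exp(2*p) + 13.1272*exp(p) + 7.607)*exp(p)/(7.2361*exp(4*p) + 19.4756*exp(3*p) + 49.7422*exp(2*p) + 49.3044*exp(p) + 46.3761)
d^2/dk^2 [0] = 0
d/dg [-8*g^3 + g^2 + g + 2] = -24*g^2 + 2*g + 1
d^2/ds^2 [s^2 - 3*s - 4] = 2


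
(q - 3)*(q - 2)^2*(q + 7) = q^4 - 33*q^2 + 100*q - 84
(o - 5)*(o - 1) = o^2 - 6*o + 5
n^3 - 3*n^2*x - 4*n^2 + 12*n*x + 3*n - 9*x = (n - 3)*(n - 1)*(n - 3*x)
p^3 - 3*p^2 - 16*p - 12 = (p - 6)*(p + 1)*(p + 2)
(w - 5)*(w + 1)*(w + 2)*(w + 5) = w^4 + 3*w^3 - 23*w^2 - 75*w - 50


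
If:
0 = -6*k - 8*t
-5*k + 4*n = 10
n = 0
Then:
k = -2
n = 0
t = 3/2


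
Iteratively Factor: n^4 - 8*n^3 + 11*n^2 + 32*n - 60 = (n - 3)*(n^3 - 5*n^2 - 4*n + 20) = (n - 3)*(n + 2)*(n^2 - 7*n + 10) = (n - 3)*(n - 2)*(n + 2)*(n - 5)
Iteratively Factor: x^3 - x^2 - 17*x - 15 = (x + 1)*(x^2 - 2*x - 15) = (x - 5)*(x + 1)*(x + 3)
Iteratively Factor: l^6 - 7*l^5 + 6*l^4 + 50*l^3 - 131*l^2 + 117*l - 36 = (l - 4)*(l^5 - 3*l^4 - 6*l^3 + 26*l^2 - 27*l + 9) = (l - 4)*(l - 1)*(l^4 - 2*l^3 - 8*l^2 + 18*l - 9) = (l - 4)*(l - 1)^2*(l^3 - l^2 - 9*l + 9) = (l - 4)*(l - 1)^2*(l + 3)*(l^2 - 4*l + 3) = (l - 4)*(l - 3)*(l - 1)^2*(l + 3)*(l - 1)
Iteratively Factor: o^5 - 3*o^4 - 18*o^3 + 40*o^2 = (o + 4)*(o^4 - 7*o^3 + 10*o^2) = (o - 2)*(o + 4)*(o^3 - 5*o^2) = (o - 5)*(o - 2)*(o + 4)*(o^2) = o*(o - 5)*(o - 2)*(o + 4)*(o)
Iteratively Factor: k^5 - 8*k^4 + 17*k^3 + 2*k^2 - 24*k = (k)*(k^4 - 8*k^3 + 17*k^2 + 2*k - 24) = k*(k - 4)*(k^3 - 4*k^2 + k + 6) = k*(k - 4)*(k - 3)*(k^2 - k - 2) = k*(k - 4)*(k - 3)*(k - 2)*(k + 1)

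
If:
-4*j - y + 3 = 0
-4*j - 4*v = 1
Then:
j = 3/4 - y/4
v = y/4 - 1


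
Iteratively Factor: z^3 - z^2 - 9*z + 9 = (z + 3)*(z^2 - 4*z + 3) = (z - 1)*(z + 3)*(z - 3)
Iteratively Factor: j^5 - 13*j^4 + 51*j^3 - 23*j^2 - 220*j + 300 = (j - 2)*(j^4 - 11*j^3 + 29*j^2 + 35*j - 150) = (j - 3)*(j - 2)*(j^3 - 8*j^2 + 5*j + 50) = (j - 5)*(j - 3)*(j - 2)*(j^2 - 3*j - 10) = (j - 5)^2*(j - 3)*(j - 2)*(j + 2)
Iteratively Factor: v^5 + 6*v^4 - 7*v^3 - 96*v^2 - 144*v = (v - 4)*(v^4 + 10*v^3 + 33*v^2 + 36*v) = (v - 4)*(v + 4)*(v^3 + 6*v^2 + 9*v) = v*(v - 4)*(v + 4)*(v^2 + 6*v + 9) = v*(v - 4)*(v + 3)*(v + 4)*(v + 3)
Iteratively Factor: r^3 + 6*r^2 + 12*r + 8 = (r + 2)*(r^2 + 4*r + 4) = (r + 2)^2*(r + 2)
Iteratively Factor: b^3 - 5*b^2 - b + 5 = (b - 5)*(b^2 - 1) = (b - 5)*(b - 1)*(b + 1)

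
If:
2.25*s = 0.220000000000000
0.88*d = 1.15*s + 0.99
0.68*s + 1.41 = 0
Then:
No Solution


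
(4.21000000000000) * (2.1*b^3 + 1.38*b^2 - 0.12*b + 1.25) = 8.841*b^3 + 5.8098*b^2 - 0.5052*b + 5.2625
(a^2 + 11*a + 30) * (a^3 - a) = a^5 + 11*a^4 + 29*a^3 - 11*a^2 - 30*a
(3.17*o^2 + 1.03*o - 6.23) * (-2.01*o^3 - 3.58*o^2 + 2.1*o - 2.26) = -6.3717*o^5 - 13.4189*o^4 + 15.4919*o^3 + 17.3022*o^2 - 15.4108*o + 14.0798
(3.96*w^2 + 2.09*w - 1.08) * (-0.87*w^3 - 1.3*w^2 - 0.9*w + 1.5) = -3.4452*w^5 - 6.9663*w^4 - 5.3414*w^3 + 5.463*w^2 + 4.107*w - 1.62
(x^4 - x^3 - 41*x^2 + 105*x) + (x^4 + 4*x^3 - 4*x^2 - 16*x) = 2*x^4 + 3*x^3 - 45*x^2 + 89*x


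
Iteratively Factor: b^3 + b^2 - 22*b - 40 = (b - 5)*(b^2 + 6*b + 8) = (b - 5)*(b + 4)*(b + 2)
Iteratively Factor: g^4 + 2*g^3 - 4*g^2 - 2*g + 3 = (g - 1)*(g^3 + 3*g^2 - g - 3) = (g - 1)*(g + 1)*(g^2 + 2*g - 3) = (g - 1)^2*(g + 1)*(g + 3)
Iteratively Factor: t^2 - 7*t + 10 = (t - 2)*(t - 5)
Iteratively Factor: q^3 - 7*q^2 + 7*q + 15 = (q - 3)*(q^2 - 4*q - 5) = (q - 5)*(q - 3)*(q + 1)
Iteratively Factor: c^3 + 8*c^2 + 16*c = (c + 4)*(c^2 + 4*c) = (c + 4)^2*(c)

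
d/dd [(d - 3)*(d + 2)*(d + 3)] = 3*d^2 + 4*d - 9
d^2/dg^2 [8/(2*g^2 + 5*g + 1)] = 16*(-4*g^2 - 10*g + (4*g + 5)^2 - 2)/(2*g^2 + 5*g + 1)^3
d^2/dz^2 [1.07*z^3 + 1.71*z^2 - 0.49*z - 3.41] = 6.42*z + 3.42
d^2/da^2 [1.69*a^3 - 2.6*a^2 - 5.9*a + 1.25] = 10.14*a - 5.2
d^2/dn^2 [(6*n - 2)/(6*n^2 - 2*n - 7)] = 8*(3*(2 - 9*n)*(-6*n^2 + 2*n + 7) - 2*(3*n - 1)*(6*n - 1)^2)/(-6*n^2 + 2*n + 7)^3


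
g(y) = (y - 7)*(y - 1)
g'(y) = 2*y - 8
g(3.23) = -8.41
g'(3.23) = -1.54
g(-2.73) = 36.29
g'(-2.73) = -13.46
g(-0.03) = 7.24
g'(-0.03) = -8.06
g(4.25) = -8.94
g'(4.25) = 0.50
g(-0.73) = 13.37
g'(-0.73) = -9.46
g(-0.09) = 7.73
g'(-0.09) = -8.18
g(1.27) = -1.55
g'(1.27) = -5.46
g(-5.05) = 72.90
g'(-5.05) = -18.10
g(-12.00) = 247.00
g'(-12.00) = -32.00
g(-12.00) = 247.00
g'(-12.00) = -32.00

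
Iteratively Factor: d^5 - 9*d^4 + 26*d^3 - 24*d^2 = (d)*(d^4 - 9*d^3 + 26*d^2 - 24*d) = d^2*(d^3 - 9*d^2 + 26*d - 24) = d^2*(d - 4)*(d^2 - 5*d + 6) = d^2*(d - 4)*(d - 3)*(d - 2)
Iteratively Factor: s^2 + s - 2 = (s - 1)*(s + 2)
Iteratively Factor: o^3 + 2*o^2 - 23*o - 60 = (o + 3)*(o^2 - o - 20) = (o - 5)*(o + 3)*(o + 4)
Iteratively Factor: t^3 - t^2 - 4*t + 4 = (t - 2)*(t^2 + t - 2) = (t - 2)*(t + 2)*(t - 1)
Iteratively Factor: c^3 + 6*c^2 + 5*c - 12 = (c + 4)*(c^2 + 2*c - 3) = (c + 3)*(c + 4)*(c - 1)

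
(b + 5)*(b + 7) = b^2 + 12*b + 35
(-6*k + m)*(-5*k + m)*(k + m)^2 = 30*k^4 + 49*k^3*m + 9*k^2*m^2 - 9*k*m^3 + m^4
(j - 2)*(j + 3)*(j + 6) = j^3 + 7*j^2 - 36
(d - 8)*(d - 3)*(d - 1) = d^3 - 12*d^2 + 35*d - 24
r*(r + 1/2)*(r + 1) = r^3 + 3*r^2/2 + r/2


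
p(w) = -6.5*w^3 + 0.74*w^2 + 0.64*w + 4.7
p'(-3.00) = -179.30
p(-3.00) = 184.94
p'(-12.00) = -2825.12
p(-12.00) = 11335.58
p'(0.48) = -3.14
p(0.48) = 4.46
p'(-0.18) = -0.26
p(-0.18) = 4.65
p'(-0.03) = 0.58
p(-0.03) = 4.68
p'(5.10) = -499.01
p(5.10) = -835.02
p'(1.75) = -56.49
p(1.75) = -26.75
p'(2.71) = -138.56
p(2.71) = -117.50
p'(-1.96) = -77.17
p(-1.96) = 55.23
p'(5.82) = -651.26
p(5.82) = -1247.90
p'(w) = -19.5*w^2 + 1.48*w + 0.64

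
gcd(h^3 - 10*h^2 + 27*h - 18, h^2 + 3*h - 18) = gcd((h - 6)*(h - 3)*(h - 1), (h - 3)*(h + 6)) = h - 3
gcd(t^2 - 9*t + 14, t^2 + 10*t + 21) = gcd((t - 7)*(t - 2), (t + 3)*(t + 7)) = 1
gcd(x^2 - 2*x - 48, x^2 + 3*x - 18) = x + 6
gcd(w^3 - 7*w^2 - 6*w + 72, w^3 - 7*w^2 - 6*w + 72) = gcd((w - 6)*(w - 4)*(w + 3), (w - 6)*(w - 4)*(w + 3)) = w^3 - 7*w^2 - 6*w + 72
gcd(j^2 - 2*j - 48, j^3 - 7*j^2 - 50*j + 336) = j - 8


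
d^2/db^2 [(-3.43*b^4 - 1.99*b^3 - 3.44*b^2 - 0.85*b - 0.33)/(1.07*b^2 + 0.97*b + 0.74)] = (-7.854014*b^6 - 21.359982*b^5 - 35.658966*b^4 - 34.79186*b^3 - 17.033898*b^2 - 4.555206*b - 2.645634)/(1.225043*b^6 + 3.331659*b^5 + 5.561967*b^4 + 5.520949*b^3 + 3.846594*b^2 + 1.593516*b + 0.405224)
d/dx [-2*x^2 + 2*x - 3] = 2 - 4*x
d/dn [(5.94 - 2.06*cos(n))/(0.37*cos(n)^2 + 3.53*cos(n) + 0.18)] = (-0.7622*cos(n)^2 + 4.3956*cos(n) + 21.339)*sin(n)/(0.1369*cos(n)^4 + 2.6122*cos(n)^3 + 12.5941*cos(n)^2 + 1.2708*cos(n) + 0.0324)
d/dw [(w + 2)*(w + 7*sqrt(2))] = 2*w + 2 + 7*sqrt(2)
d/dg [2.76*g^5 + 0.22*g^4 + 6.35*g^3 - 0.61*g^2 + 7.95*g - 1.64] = 13.8*g^4 + 0.88*g^3 + 19.05*g^2 - 1.22*g + 7.95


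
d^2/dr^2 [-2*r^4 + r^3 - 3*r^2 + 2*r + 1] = -24*r^2 + 6*r - 6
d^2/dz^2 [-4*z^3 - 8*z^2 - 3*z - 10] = -24*z - 16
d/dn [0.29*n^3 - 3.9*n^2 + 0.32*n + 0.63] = 0.87*n^2 - 7.8*n + 0.32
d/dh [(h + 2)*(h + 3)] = 2*h + 5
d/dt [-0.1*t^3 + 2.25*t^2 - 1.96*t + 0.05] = -0.3*t^2 + 4.5*t - 1.96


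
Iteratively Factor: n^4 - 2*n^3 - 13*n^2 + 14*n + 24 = (n - 4)*(n^3 + 2*n^2 - 5*n - 6) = (n - 4)*(n + 3)*(n^2 - n - 2) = (n - 4)*(n + 1)*(n + 3)*(n - 2)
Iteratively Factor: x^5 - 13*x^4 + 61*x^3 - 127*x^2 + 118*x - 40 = (x - 1)*(x^4 - 12*x^3 + 49*x^2 - 78*x + 40) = (x - 4)*(x - 1)*(x^3 - 8*x^2 + 17*x - 10) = (x - 5)*(x - 4)*(x - 1)*(x^2 - 3*x + 2) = (x - 5)*(x - 4)*(x - 2)*(x - 1)*(x - 1)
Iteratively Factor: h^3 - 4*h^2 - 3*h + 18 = (h - 3)*(h^2 - h - 6) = (h - 3)^2*(h + 2)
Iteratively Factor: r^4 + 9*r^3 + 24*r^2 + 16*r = (r + 4)*(r^3 + 5*r^2 + 4*r) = (r + 1)*(r + 4)*(r^2 + 4*r) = (r + 1)*(r + 4)^2*(r)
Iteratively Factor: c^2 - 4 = (c - 2)*(c + 2)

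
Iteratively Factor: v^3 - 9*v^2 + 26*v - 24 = (v - 3)*(v^2 - 6*v + 8) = (v - 3)*(v - 2)*(v - 4)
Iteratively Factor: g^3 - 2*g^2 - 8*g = (g)*(g^2 - 2*g - 8) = g*(g + 2)*(g - 4)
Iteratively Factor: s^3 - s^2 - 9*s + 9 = (s - 1)*(s^2 - 9) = (s - 3)*(s - 1)*(s + 3)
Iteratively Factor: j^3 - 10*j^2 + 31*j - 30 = (j - 5)*(j^2 - 5*j + 6) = (j - 5)*(j - 3)*(j - 2)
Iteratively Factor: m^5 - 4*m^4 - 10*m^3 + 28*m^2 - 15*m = (m - 1)*(m^4 - 3*m^3 - 13*m^2 + 15*m) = (m - 1)*(m + 3)*(m^3 - 6*m^2 + 5*m) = m*(m - 1)*(m + 3)*(m^2 - 6*m + 5) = m*(m - 5)*(m - 1)*(m + 3)*(m - 1)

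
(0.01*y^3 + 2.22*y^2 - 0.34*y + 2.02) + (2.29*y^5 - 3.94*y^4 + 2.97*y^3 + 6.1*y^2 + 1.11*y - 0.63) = 2.29*y^5 - 3.94*y^4 + 2.98*y^3 + 8.32*y^2 + 0.77*y + 1.39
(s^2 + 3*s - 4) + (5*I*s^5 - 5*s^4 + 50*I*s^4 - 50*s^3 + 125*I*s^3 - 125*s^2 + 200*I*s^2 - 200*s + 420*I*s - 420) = 5*I*s^5 - 5*s^4 + 50*I*s^4 - 50*s^3 + 125*I*s^3 - 124*s^2 + 200*I*s^2 - 197*s + 420*I*s - 424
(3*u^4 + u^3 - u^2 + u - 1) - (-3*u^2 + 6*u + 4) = 3*u^4 + u^3 + 2*u^2 - 5*u - 5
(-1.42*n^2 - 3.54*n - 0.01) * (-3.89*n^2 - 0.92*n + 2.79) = 5.5238*n^4 + 15.077*n^3 - 0.6661*n^2 - 9.8674*n - 0.0279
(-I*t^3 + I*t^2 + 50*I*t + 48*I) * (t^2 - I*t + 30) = -I*t^5 - t^4 + I*t^4 + t^3 + 20*I*t^3 + 50*t^2 + 78*I*t^2 + 48*t + 1500*I*t + 1440*I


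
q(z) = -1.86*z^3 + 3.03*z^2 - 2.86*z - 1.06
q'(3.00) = -34.90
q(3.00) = -32.59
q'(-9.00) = -509.38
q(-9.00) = 1626.05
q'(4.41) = -84.66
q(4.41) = -114.27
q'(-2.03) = -38.16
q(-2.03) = 32.79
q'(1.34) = -4.76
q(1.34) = -3.93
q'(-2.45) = -51.20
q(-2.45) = 51.49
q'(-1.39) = -22.06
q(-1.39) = 13.76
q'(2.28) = -18.05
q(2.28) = -13.88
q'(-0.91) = -13.00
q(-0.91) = 5.45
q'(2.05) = -13.89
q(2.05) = -10.21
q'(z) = -5.58*z^2 + 6.06*z - 2.86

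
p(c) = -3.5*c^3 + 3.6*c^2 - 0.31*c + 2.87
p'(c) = -10.5*c^2 + 7.2*c - 0.31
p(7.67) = -1366.99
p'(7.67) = -562.79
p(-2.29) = 64.49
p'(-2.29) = -71.86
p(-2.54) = 84.24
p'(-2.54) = -86.34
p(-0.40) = 3.79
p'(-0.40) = -4.87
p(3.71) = -127.46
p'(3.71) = -118.12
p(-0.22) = 3.15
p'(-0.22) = -2.40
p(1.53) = -1.71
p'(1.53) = -13.87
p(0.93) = 2.88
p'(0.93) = -2.70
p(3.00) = -60.16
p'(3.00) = -73.21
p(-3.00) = 130.70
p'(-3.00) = -116.41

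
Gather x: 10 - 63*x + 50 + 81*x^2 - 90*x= 81*x^2 - 153*x + 60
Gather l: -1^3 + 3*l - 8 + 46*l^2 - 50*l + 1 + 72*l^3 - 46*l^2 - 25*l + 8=72*l^3 - 72*l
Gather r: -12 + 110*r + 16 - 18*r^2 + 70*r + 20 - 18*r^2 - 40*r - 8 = -36*r^2 + 140*r + 16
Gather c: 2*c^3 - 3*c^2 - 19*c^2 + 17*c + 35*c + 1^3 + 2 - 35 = 2*c^3 - 22*c^2 + 52*c - 32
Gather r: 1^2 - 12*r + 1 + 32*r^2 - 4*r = 32*r^2 - 16*r + 2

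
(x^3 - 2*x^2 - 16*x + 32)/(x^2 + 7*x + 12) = (x^2 - 6*x + 8)/(x + 3)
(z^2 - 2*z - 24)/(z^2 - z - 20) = (z - 6)/(z - 5)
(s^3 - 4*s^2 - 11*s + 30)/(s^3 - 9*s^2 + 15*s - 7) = (s^3 - 4*s^2 - 11*s + 30)/(s^3 - 9*s^2 + 15*s - 7)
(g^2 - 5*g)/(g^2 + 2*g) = (g - 5)/(g + 2)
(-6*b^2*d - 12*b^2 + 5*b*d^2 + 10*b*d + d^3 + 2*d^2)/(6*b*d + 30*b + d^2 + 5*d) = (-b*d - 2*b + d^2 + 2*d)/(d + 5)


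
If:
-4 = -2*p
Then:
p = 2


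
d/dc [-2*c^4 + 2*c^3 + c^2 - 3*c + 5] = -8*c^3 + 6*c^2 + 2*c - 3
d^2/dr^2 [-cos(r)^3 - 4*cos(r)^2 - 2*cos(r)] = 11*cos(r)/4 + 8*cos(2*r) + 9*cos(3*r)/4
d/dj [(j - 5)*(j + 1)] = 2*j - 4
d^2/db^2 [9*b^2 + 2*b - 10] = 18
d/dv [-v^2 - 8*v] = -2*v - 8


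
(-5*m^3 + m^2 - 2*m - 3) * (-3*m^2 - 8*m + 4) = 15*m^5 + 37*m^4 - 22*m^3 + 29*m^2 + 16*m - 12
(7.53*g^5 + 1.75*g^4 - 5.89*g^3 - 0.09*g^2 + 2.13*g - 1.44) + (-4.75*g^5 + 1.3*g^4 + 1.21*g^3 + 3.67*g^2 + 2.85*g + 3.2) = 2.78*g^5 + 3.05*g^4 - 4.68*g^3 + 3.58*g^2 + 4.98*g + 1.76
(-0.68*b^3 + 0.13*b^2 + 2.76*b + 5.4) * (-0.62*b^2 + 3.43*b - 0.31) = 0.4216*b^5 - 2.413*b^4 - 1.0545*b^3 + 6.0785*b^2 + 17.6664*b - 1.674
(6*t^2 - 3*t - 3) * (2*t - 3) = 12*t^3 - 24*t^2 + 3*t + 9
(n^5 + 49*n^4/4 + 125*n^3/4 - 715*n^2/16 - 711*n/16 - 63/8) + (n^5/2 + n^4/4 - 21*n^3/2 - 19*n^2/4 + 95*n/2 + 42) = 3*n^5/2 + 25*n^4/2 + 83*n^3/4 - 791*n^2/16 + 49*n/16 + 273/8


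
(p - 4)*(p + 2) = p^2 - 2*p - 8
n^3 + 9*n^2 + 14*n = n*(n + 2)*(n + 7)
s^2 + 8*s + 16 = (s + 4)^2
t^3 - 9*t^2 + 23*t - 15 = (t - 5)*(t - 3)*(t - 1)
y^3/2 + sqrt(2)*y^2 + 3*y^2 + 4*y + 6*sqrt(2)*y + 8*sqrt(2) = (y/2 + 1)*(y + 4)*(y + 2*sqrt(2))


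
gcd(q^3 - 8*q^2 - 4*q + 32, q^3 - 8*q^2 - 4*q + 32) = q^3 - 8*q^2 - 4*q + 32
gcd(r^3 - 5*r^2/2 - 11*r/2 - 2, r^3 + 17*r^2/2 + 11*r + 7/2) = r^2 + 3*r/2 + 1/2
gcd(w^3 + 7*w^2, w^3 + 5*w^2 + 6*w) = w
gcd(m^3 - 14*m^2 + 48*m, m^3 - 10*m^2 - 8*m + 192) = m^2 - 14*m + 48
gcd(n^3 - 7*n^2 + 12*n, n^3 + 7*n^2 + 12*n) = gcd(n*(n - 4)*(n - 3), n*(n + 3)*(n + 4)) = n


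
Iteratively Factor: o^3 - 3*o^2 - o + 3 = (o - 3)*(o^2 - 1) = (o - 3)*(o + 1)*(o - 1)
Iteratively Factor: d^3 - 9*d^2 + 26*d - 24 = (d - 2)*(d^2 - 7*d + 12) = (d - 4)*(d - 2)*(d - 3)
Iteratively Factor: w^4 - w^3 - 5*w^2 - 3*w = (w + 1)*(w^3 - 2*w^2 - 3*w) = w*(w + 1)*(w^2 - 2*w - 3) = w*(w + 1)^2*(w - 3)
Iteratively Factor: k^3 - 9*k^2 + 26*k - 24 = (k - 4)*(k^2 - 5*k + 6) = (k - 4)*(k - 2)*(k - 3)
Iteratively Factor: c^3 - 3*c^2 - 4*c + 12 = (c - 2)*(c^2 - c - 6) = (c - 2)*(c + 2)*(c - 3)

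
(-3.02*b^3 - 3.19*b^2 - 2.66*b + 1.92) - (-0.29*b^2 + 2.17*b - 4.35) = -3.02*b^3 - 2.9*b^2 - 4.83*b + 6.27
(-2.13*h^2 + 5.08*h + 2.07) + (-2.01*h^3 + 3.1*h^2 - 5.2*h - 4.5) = -2.01*h^3 + 0.97*h^2 - 0.12*h - 2.43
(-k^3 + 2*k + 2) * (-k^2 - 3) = k^5 + k^3 - 2*k^2 - 6*k - 6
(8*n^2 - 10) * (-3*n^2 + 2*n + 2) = -24*n^4 + 16*n^3 + 46*n^2 - 20*n - 20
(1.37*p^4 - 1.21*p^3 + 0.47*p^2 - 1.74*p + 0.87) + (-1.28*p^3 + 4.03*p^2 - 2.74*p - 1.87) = 1.37*p^4 - 2.49*p^3 + 4.5*p^2 - 4.48*p - 1.0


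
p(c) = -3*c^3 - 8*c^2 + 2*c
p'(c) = -9*c^2 - 16*c + 2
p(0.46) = -1.06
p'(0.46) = -7.26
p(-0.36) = -1.62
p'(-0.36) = 6.59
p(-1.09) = -7.80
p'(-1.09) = 8.75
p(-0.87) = -5.82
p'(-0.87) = 9.11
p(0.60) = -2.33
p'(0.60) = -10.84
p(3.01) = -148.27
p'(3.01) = -127.70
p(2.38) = -81.00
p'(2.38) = -87.06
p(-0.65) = -3.86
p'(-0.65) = 8.60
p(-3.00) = 3.00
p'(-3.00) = -31.00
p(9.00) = -2817.00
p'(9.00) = -871.00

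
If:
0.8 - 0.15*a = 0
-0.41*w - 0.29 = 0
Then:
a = 5.33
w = -0.71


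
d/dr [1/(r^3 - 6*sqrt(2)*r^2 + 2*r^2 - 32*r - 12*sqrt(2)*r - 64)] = (-3*r^2 - 4*r + 12*sqrt(2)*r + 12*sqrt(2) + 32)/(-r^3 - 2*r^2 + 6*sqrt(2)*r^2 + 12*sqrt(2)*r + 32*r + 64)^2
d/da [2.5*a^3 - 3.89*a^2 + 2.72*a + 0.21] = 7.5*a^2 - 7.78*a + 2.72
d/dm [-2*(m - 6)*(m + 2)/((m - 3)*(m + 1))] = 4*(-m^2 - 9*m + 6)/(m^4 - 4*m^3 - 2*m^2 + 12*m + 9)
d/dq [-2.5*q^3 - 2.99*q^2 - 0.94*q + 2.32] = -7.5*q^2 - 5.98*q - 0.94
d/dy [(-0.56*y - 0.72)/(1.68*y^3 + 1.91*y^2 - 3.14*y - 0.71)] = (1.8816*y^3 + 4.6984*y^2 + 2.7504*y - 1.8632)/(2.8224*y^6 + 6.4176*y^5 - 6.9023*y^4 - 14.3804*y^3 + 7.1474*y^2 + 4.4588*y + 0.5041)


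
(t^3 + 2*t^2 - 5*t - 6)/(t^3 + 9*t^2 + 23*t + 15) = (t - 2)/(t + 5)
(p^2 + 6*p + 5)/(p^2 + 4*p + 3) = (p + 5)/(p + 3)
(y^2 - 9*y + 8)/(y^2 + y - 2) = (y - 8)/(y + 2)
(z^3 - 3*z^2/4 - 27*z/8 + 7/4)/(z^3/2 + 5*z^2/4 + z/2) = (8*z^3 - 6*z^2 - 27*z + 14)/(2*z*(2*z^2 + 5*z + 2))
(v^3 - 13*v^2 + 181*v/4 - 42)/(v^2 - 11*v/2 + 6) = (v^2 - 23*v/2 + 28)/(v - 4)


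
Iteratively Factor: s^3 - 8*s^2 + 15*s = (s - 5)*(s^2 - 3*s) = (s - 5)*(s - 3)*(s)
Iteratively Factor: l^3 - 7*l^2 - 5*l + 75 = (l + 3)*(l^2 - 10*l + 25) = (l - 5)*(l + 3)*(l - 5)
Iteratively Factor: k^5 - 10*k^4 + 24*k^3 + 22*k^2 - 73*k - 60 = (k + 1)*(k^4 - 11*k^3 + 35*k^2 - 13*k - 60) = (k + 1)^2*(k^3 - 12*k^2 + 47*k - 60) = (k - 4)*(k + 1)^2*(k^2 - 8*k + 15) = (k - 4)*(k - 3)*(k + 1)^2*(k - 5)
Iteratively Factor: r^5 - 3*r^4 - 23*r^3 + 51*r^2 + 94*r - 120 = (r + 4)*(r^4 - 7*r^3 + 5*r^2 + 31*r - 30) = (r + 2)*(r + 4)*(r^3 - 9*r^2 + 23*r - 15) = (r - 5)*(r + 2)*(r + 4)*(r^2 - 4*r + 3) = (r - 5)*(r - 1)*(r + 2)*(r + 4)*(r - 3)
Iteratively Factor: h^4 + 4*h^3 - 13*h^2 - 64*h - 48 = (h + 4)*(h^3 - 13*h - 12) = (h + 3)*(h + 4)*(h^2 - 3*h - 4) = (h - 4)*(h + 3)*(h + 4)*(h + 1)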